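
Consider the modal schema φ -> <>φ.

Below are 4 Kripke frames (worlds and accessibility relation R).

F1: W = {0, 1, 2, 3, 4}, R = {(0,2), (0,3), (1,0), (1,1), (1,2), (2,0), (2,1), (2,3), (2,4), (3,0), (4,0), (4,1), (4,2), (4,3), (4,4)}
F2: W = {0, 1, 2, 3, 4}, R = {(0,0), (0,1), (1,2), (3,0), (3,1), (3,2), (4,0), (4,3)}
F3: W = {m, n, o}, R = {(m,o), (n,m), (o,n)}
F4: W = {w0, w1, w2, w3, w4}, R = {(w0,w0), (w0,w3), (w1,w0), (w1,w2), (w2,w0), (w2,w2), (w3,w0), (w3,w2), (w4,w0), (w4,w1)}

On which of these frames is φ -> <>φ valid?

The schema corresponds to reflexivity: forall x Rxx.
F1: fails — world 0 does not see itself.
F2: fails — world 1 does not see itself.
F3: fails — world m does not see itself.
F4: fails — world w1 does not see itself.
Valid on no frame.

none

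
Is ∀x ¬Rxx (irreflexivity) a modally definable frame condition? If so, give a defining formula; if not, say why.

No

Any modally definable frame class is closed under surjective bounded morphisms.
The 3-cycle (worlds a,b,c with a→b→c→a) is irreflexive, and the map sending every world to a single reflexive point • is a surjective bounded morphism (forth: every edge maps to (•,•); back: every world has a successor). So any modal formula valid on the 3-cycle is also valid on the reflexive point, which is not irreflexive.
Hence irreflexivity is not modally definable.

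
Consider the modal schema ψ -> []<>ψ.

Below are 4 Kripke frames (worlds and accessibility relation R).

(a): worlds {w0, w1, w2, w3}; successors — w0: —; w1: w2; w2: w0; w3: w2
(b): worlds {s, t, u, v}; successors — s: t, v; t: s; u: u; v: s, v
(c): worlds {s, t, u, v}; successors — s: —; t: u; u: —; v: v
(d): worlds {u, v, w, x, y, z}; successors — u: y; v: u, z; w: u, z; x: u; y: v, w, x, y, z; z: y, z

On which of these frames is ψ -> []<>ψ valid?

(b)

This is the axiom for symmetry; its first-order frame correspondent is forall x forall y (Rxy -> Ryx).
(a): fails — Rw1w2 but not Rw2w1.
(b): holds.
(c): fails — Rtu but not Rut.
(d): fails — Ryx but not Rxy.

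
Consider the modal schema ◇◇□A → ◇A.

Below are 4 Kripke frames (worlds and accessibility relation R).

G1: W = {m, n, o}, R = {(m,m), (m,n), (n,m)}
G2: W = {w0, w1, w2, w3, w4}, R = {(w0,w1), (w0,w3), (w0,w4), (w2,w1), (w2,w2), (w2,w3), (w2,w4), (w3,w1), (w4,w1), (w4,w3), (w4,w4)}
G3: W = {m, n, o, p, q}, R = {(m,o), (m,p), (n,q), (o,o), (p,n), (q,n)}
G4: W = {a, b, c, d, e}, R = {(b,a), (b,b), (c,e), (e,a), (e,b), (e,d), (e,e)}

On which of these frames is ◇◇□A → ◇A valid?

Frame correspondent (Sahlqvist): ∀x ∀y (xR²y → ∃w (yRw ∧ xRw)) — i.e. a generalized confluence (Geach) condition.
G1: satisfies the condition.
G2: fails — w0R²w1 but no w with w1Rw and w0Rw.
G3: fails — mR²n but no w with nRw and mRw.
G4: fails — bR²a but no w with aRw and bRw.

G1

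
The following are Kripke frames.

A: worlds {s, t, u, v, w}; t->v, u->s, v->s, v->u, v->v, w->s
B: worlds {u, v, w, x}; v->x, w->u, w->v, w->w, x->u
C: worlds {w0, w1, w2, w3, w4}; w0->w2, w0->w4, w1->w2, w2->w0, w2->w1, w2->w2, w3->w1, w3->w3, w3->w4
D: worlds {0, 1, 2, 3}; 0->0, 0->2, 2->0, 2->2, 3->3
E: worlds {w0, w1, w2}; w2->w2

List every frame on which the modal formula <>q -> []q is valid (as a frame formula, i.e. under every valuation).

E

Frame correspondent (Sahlqvist): forall x forall y forall z (Rxy & Rxz -> y = z) — i.e. partial functionality.
A: fails — v sees both s and u.
B: fails — w sees both u and v.
C: fails — w0 sees both w2 and w4.
D: fails — 0 sees both 0 and 2.
E: holds.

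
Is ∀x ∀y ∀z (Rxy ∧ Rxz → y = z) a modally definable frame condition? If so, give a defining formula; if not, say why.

Definable; ◇r → □r defines it

Yes: it is partial functionality, defined by the CD schema ◇r → □r.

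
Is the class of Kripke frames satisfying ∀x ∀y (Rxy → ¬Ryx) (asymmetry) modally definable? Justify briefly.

Modal frame validity is preserved under surjective bounded morphisms.
The 4-cycle (worlds w0,w1,w2,w3 with w0→w1→w2→w3→w0) is asymmetric. Mapping every world to a single reflexive point • is a surjective bounded morphism, and the reflexive point is not asymmetric (R•• but asymmetry requires ¬R••).
Hence asymmetry is not modally definable.

No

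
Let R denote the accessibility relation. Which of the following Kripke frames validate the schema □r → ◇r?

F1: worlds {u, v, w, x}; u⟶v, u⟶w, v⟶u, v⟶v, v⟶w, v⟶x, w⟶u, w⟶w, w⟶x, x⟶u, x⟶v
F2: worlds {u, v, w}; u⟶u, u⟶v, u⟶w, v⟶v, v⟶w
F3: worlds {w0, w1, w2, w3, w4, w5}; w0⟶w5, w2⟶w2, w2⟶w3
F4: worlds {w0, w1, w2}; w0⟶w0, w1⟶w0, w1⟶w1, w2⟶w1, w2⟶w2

F1, F4

Frame correspondent (Sahlqvist): ∀x ∃y Rxy — i.e. seriality.
F1: ✓.
F2: fails — world w has no successor.
F3: fails — world w1 has no successor.
F4: ✓.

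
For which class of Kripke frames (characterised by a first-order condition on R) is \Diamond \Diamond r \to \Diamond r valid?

Replacing r by ¬r and contraposing gives the equivalent schema □r → □□r.
Suppose □r→□□r is valid. Take Rxy, Ryz and set V(r)={w : Rxw}. Then □r at x, so □□r at x, so □r at y, so r at z, i.e. Rxz.

transitivity: \forall x \forall y \forall z (Rxy \wedge Ryz \to Rxz)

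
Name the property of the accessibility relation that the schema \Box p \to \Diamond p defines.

This schema is the D axiom.
It corresponds to seriality: \forall x \exists y Rxy.

seriality: \forall x \exists y Rxy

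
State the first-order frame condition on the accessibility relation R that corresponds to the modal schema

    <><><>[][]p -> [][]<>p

This is a Sahlqvist (Geach-type) schema ◇^3□^2p → □^2◇^1p.
Minimal-valuation argument: fix x; take any y with xR^3y and any z with xR^2z. Set V(p) to the set of worlds R-reachable from y in exactly 2 steps. Then □^2p holds at y, so the antecedent holds at x; validity forces ◇^1p at z, giving a w with zR^1w and yR^2w.
First-order correspondent: forall x forall y forall z ((x R^3 y & x R^2 z) -> exists w (y R^2 w & zRw)).

forall x forall y forall z ((x R^3 y & x R^2 z) -> exists w (y R^2 w & zRw))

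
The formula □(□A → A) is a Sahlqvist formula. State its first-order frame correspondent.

Suppose □(□A→A) is valid. Take Rxy and set V(A)={w : Ryw}. Then at y, □A holds; since □(□A→A) at x, □A→A at y, so A at y, i.e. Ryy.

Shift-reflexivity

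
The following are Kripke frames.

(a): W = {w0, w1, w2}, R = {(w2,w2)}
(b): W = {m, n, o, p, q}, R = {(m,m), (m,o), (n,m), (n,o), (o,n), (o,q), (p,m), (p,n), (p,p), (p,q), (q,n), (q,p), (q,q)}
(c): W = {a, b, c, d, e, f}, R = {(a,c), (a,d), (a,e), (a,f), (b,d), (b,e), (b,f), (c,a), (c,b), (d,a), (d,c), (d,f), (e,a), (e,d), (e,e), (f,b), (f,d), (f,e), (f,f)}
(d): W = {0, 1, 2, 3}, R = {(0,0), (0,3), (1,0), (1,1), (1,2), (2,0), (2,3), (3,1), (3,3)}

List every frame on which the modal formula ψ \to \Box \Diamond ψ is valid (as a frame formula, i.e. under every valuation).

(a)

Frame correspondent (Sahlqvist): \forall x \forall y (Rxy \to Ryx) — i.e. symmetry.
(a): holds.
(b): fails — Rpm but not Rmp.
(c): fails — Red but not Rde.
(d): fails — R10 but not R01.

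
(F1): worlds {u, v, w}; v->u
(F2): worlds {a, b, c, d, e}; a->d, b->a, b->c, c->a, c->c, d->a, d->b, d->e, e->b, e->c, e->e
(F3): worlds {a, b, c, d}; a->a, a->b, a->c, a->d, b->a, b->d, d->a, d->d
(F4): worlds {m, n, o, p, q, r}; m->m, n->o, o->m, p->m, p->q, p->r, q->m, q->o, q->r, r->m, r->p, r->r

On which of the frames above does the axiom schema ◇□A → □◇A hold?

(F4)

The schema corresponds to convergence: ∀x ∀y ∀z (Rxy ∧ Rxz → ∃w (Ryw ∧ Rzw)).
(F1): fails — Rvu and Rvu but u and u have no common successor.
(F2): fails — Rbc and Rba but c and a have no common successor.
(F3): fails — Rab and Rac but b and c have no common successor.
(F4): satisfies the condition.
Valid on: (F4).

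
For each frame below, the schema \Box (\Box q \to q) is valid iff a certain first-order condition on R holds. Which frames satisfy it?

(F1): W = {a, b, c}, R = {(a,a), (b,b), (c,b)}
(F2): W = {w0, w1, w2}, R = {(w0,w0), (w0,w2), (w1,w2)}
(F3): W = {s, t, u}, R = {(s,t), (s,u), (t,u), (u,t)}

The schema corresponds to shift-reflexivity: \forall x \forall y (Rxy \to Ryy).
(F1): satisfies the condition.
(F2): fails — Rw1w2 but not Rw2w2.
(F3): fails — Rsu but not Ruu.
Valid on: (F1).

(F1)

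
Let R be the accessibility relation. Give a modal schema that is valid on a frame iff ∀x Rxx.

□s → s

This is reflexivity; the standard corresponding axiom is T: □s → s.
Suppose □s→s is valid. At any x set V(s)={w : Rxw}. Then □s holds at x, so s holds at x, i.e. Rxx.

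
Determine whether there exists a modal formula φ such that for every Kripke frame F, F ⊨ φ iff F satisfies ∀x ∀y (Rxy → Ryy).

The condition is shift-reflexivity. A defining modal formula is □(□q → q).
Suppose □(□q→q) is valid. Take Rxy and set V(q)={w : Ryw}. Then at y, □q holds; since □(□q→q) at x, □q→q at y, so q at y, i.e. Ryy.

Yes — defined by □(□q → q)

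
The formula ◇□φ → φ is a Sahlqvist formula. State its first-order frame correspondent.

symmetry

This is frame-equivalent to φ → □◇φ (substitute ¬φ for φ and contrapose).
Suppose φ→□◇φ is valid. Take Rxy and set V(φ)={x}. Then φ at x, so □◇φ at x, so ◇φ at y, so some z with Ryz has φ; z=x, i.e. Ryx.
Conversely, any frame satisfying ∀x ∀y (Rxy → Ryx) validates the schema.
Frame condition: ∀x ∀y (Rxy → Ryx).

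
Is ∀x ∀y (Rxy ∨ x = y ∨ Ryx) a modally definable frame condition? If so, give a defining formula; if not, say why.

Not modally definable

Any modally definable frame class is closed under disjoint unions.
Take 4 disjoint single-world reflexive frames: each is trivially connected, but their disjoint union has 4 worlds with no edge between distinct components, so it is not connected.
So no modal formula (or set of formulas) defines exactly the connected frames.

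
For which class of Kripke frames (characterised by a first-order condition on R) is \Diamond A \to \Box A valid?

partial functionality

This is the CD axiom.
It corresponds to partial functionality: \forall x \forall y \forall z (Rxy \wedge Rxz \to y = z).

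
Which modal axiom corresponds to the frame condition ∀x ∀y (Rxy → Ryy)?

This is shift-reflexivity; the standard corresponding axiom is T□: □(□p → p).
Suppose □(□p→p) is valid. Take Rxy and set V(p)={w : Ryw}. Then at y, □p holds; since □(□p→p) at x, □p→p at y, so p at y, i.e. Ryy.

□(□p → p)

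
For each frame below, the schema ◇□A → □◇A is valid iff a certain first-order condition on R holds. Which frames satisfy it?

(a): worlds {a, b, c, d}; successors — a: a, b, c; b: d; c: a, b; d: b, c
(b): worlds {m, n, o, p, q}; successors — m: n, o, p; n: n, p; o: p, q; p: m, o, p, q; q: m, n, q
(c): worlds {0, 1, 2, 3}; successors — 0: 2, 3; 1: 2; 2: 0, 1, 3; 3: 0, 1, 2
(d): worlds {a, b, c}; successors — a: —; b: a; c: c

The schema corresponds to convergence: ∀x ∀y ∀z (Rxy ∧ Rxz → ∃w (Ryw ∧ Rzw)).
(a): fails — Rab and Raa but b and a have no common successor.
(b): holds.
(c): fails — R32 and R31 but 2 and 1 have no common successor.
(d): fails — Rba and Rba but a and a have no common successor.

(b)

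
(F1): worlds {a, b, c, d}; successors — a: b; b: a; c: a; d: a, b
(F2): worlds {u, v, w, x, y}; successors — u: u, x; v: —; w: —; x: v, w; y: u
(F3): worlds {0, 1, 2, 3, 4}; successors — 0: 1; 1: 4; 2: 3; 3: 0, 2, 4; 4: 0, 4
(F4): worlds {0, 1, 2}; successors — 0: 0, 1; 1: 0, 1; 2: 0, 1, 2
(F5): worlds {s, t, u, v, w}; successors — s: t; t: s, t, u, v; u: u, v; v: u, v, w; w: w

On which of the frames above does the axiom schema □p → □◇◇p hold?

The schema corresponds to a generalized confluence (Geach) condition: ∀x ∀z (xRz → ∃w (xRw ∧ zR²w)).
(F1): ✓.
(F2): fails — uRx but no t with uRt and xR²t.
(F3): fails — 0R1 but no w with 0Rw and 1R²w.
(F4): ✓.
(F5): ✓.

(F1), (F4), (F5)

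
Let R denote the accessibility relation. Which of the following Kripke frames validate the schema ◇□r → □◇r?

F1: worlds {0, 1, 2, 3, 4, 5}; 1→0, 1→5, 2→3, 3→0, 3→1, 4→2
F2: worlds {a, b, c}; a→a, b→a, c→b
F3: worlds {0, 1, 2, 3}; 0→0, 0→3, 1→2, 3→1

This is the axiom for convergence; its first-order frame correspondent is ∀x ∀y ∀z (Rxy ∧ Rxz → ∃w (Ryw ∧ Rzw)).
F1: fails — R10 and R10 but 0 and 0 have no common successor.
F2: ✓.
F3: fails — R00 and R03 but 0 and 3 have no common successor.

F2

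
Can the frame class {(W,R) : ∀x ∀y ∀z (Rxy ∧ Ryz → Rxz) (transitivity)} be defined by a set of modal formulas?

The condition is transitivity. A defining modal formula is □r → □□r.
Suppose □r→□□r is valid. Take Rxy, Ryz and set V(r)={w : Rxw}. Then □r at x, so □□r at x, so □r at y, so r at z, i.e. Rxz.

Yes — defined by □r → □□r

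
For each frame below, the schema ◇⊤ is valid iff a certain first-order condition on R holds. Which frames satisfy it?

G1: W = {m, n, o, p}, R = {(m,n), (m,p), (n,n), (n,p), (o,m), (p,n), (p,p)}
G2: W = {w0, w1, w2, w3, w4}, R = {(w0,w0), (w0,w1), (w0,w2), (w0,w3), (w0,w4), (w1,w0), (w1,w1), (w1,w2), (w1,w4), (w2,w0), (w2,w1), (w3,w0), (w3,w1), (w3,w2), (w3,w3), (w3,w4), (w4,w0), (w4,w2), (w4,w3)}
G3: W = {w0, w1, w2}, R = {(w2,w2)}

The schema corresponds to seriality: ∀x ∃y Rxy.
G1: holds.
G2: holds.
G3: fails — world w0 has no successor.

G1, G2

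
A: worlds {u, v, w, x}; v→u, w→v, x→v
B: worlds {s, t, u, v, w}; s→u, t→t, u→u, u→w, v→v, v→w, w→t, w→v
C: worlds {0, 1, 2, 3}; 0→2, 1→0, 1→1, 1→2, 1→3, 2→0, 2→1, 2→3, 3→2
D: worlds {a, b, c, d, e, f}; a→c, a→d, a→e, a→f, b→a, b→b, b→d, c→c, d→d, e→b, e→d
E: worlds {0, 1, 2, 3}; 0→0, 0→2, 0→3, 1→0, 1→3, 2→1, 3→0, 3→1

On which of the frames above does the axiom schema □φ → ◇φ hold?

This is the axiom for seriality; its first-order frame correspondent is ∀x ∃y Rxy.
A: fails — world u has no successor.
B: holds.
C: holds.
D: fails — world f has no successor.
E: holds.
Valid on: B, C, E.

B, C, E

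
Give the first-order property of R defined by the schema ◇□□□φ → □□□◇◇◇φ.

∀x ∀y ∀z ((xRy ∧ xR³z) → ∃w (yR³w ∧ zR³w))

This is a Sahlqvist (Geach-type) schema ◇^1□^3φ → □^3◇^3φ.
Minimal-valuation argument: fix x; take any y with xR^1y and any z with xR^3z. Set V(φ) to the set of worlds R-reachable from y in exactly 3 steps. Then □^3φ holds at y, so the antecedent holds at x; validity forces ◇^3φ at z, giving a w with zR^3w and yR^3w.
First-order correspondent: ∀x ∀y ∀z ((xRy ∧ xR³z) → ∃w (yR³w ∧ zR³w)).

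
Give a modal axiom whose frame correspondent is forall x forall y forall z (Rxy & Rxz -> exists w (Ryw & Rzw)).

◇□p → □◇p

This is convergence; the standard corresponding axiom is .2: ◇□p → □◇p.
Suppose ◇□p→□◇p is valid. Take Rxy, Rxz and set V(p)={w : Ryw}. Then □p at y so ◇□p at x, so □◇p at x, so ◇p at z, giving w with Rzw and Ryw.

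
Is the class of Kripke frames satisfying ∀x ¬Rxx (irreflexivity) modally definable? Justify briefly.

If a class were modally definable it would be closed under surjective bounded morphisms (Goldblatt–Thomason).
The 5-cycle (worlds 0,1,2,3,4 with 0→1→2→3→4→0) is irreflexive, and the map sending every world to a single reflexive point • is a surjective bounded morphism (forth: every edge maps to (•,•); back: every world has a successor). So any modal formula valid on the 5-cycle is also valid on the reflexive point, which is not irreflexive.
So the class is not modally definable.

Not definable by any modal formula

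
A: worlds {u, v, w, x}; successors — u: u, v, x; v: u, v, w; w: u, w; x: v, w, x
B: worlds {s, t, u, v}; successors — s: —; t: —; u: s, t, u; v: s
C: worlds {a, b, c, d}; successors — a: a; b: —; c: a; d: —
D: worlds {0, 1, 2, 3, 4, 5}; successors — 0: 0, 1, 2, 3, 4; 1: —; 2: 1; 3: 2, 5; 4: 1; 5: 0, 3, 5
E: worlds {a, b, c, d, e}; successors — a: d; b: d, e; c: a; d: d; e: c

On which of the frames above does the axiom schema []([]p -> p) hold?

A, C

The schema corresponds to shift-reflexivity: forall x forall y (Rxy -> Ryy).
A: holds.
B: fails — Rus but not Rss.
C: holds.
D: fails — R32 but not R22.
E: fails — Rec but not Rcc.
Valid on: A, C.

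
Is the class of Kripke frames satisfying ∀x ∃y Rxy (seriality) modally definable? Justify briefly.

Yes — defined by □p → ◇p

This is a Sahlqvist condition; the D axiom □p → ◇p defines it.
Suppose □p→◇p is valid. At any x set V(p)=W. Then □p at x, so ◇p at x, so x has a successor.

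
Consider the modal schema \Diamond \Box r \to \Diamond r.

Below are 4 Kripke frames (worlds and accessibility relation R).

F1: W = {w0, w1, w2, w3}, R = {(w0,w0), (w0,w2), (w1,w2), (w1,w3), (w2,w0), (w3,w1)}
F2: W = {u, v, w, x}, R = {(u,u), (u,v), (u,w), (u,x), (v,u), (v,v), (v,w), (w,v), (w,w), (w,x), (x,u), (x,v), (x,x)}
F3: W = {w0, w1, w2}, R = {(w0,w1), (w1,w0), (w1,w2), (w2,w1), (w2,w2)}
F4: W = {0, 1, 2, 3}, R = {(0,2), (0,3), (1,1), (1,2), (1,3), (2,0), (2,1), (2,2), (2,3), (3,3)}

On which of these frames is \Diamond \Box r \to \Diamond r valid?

F2, F4

The schema corresponds to a generalized confluence (Geach) condition: \forall x \forall y (xRy \to \exists w (yRw \wedge xRw)).
F1: fails — w1Rw2 but no w with w2Rw and w1Rw.
F2: condition met.
F3: fails — w0Rw1 but no w with w1Rw and w0Rw.
F4: condition met.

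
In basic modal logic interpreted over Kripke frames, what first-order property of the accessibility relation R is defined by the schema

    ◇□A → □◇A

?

This schema is the .2 axiom.
It corresponds to convergence: ∀x ∀y ∀z (Rxy ∧ Rxz → ∃w (Ryw ∧ Rzw)).

convergence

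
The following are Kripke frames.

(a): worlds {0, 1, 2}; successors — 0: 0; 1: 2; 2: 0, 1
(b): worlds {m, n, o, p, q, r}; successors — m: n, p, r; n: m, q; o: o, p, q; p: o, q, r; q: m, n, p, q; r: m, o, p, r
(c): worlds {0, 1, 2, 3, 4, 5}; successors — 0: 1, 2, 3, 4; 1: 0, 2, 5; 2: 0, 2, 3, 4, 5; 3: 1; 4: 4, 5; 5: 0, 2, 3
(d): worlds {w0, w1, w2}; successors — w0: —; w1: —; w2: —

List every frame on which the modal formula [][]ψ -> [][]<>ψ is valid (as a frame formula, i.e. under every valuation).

Frame correspondent (Sahlqvist): forall x forall z (x R^2 z -> exists w (x R^2 w & zRw)) — i.e. a generalized confluence (Geach) condition.
(a): fails — 1R²1 but no w with 1R²w and 1Rw.
(b): holds.
(c): fails — 4R²3 but no w with 4R²w and 3Rw.
(d): holds.
Valid on: (b), (d).

(b), (d)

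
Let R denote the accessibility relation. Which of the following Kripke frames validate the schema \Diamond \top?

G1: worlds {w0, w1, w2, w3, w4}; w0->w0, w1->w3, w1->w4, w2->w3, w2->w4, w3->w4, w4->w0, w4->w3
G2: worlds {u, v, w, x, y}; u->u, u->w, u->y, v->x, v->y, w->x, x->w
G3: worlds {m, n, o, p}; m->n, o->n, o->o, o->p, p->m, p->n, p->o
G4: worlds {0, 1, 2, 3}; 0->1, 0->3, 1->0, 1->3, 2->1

G1

The schema corresponds to seriality: \forall x \exists y Rxy.
G1: ✓.
G2: fails — world y has no successor.
G3: fails — world n has no successor.
G4: fails — world 3 has no successor.
Valid on: G1.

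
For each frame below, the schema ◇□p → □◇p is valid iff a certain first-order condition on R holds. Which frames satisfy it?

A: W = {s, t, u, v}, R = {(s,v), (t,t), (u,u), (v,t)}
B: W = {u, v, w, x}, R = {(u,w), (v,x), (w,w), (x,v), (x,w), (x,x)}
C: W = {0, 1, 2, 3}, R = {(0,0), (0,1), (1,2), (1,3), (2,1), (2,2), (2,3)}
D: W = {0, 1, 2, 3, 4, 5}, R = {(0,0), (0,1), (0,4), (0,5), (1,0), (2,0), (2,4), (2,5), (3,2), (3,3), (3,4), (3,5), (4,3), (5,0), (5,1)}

This is the axiom for convergence; its first-order frame correspondent is ∀x ∀y ∀z (Rxy ∧ Rxz → ∃w (Ryw ∧ Rzw)).
A: holds.
B: fails — Rxw and Rxv but w and v have no common successor.
C: fails — R00 and R01 but 0 and 1 have no common successor.
D: fails — R00 and R04 but 0 and 4 have no common successor.

A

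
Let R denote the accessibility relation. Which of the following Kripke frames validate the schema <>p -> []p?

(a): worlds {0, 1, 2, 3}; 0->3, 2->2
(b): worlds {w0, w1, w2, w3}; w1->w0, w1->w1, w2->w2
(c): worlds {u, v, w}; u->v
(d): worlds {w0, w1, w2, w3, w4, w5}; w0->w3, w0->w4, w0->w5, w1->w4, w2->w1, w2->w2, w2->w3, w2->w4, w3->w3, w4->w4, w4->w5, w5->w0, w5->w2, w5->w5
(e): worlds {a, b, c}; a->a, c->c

(a), (c), (e)

This is the axiom for partial functionality; its first-order frame correspondent is forall x forall y forall z (Rxy & Rxz -> y = z).
(a): satisfies the condition.
(b): fails — w1 sees both w0 and w1.
(c): satisfies the condition.
(d): fails — w0 sees both w3 and w4.
(e): satisfies the condition.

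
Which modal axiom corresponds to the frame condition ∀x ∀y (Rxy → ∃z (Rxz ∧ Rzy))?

□□ψ → □ψ

The condition is density. The C4 schema □□ψ → □ψ defines it.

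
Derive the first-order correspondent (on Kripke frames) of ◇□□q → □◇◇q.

∀x ∀y ∀z ((xRy ∧ xRz) → ∃w (yR²w ∧ zR²w))

This is a Sahlqvist (Geach-type) schema ◇^1□^2q → □^1◇^2q.
Minimal-valuation argument: fix x; take any y with xR^1y and any z with xR^1z. Set V(q) to the set of worlds R-reachable from y in exactly 2 steps. Then □^2q holds at y, so the antecedent holds at x; validity forces ◇^2q at z, giving a w with zR^2w and yR^2w.
First-order correspondent: ∀x ∀y ∀z ((xRy ∧ xRz) → ∃w (yR²w ∧ zR²w)).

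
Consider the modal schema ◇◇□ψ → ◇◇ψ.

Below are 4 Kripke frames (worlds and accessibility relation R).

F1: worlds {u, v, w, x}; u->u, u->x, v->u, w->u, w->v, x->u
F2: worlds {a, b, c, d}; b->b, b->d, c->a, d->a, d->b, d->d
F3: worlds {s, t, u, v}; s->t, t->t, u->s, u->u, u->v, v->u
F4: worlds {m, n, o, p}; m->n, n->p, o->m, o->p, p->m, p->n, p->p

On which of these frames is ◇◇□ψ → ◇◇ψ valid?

The schema corresponds to a generalized confluence (Geach) condition: ∀x ∀y (xR²y → ∃w (yRw ∧ xR²w)).
F1: satisfies the condition.
F2: fails — bR²a but no w with aRw and bR²w.
F3: fails — vR²s but no w with sRw and vR²w.
F4: satisfies the condition.

F1, F4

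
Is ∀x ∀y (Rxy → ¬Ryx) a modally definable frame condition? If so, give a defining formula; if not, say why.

No — not modally definable

If a class were modally definable it would be closed under surjective bounded morphisms (Goldblatt–Thomason).
The 5-cycle (worlds 0,1,2,3,4 with 0→1→2→3→4→0) is asymmetric. Mapping every world to a single reflexive point • is a surjective bounded morphism, and the reflexive point is not asymmetric (R•• but asymmetry requires ¬R••).
So the class is not modally definable.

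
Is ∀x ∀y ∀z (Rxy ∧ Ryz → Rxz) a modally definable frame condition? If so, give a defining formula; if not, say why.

Definable; □p → □□p defines it

Yes: it is transitivity, defined by the 4 schema □p → □□p.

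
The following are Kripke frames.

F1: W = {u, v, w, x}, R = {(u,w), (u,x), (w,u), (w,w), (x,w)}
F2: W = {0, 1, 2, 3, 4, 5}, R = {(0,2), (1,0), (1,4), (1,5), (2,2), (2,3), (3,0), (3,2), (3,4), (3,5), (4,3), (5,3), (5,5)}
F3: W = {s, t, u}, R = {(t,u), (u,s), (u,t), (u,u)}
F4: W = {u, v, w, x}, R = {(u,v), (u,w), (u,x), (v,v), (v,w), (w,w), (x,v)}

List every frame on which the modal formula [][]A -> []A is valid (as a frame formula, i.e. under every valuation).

F3

Frame correspondent (Sahlqvist): forall x forall y (Rxy -> exists z (Rxz & Rzy)) — i.e. density.
F1: fails — Rux but no z with Ruz and Rzx.
F2: fails — R10 but no z with R1z and Rz0.
F3: satisfies the condition.
F4: fails — Rux but no z with Ruz and Rzx.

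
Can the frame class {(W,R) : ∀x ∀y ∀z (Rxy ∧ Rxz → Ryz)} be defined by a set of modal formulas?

Yes — defined by ◇q → □◇q

Yes: it is the Euclidean property, defined by the 5 schema ◇q → □◇q.
Suppose ◇q→□◇q is valid. Take Rxy, Rxz and set V(q)={y}. Then ◇q at x, so □◇q at x, so ◇q at z, so some w with Rzw has q; w=y, i.e. Rzy. By symmetry of the argument, Ryz.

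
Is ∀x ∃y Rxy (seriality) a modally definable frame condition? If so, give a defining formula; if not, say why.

Yes, by □q → ◇q

Yes: it is seriality, defined by the D schema □q → ◇q.
Suppose □q→◇q is valid. At any x set V(q)=W. Then □q at x, so ◇q at x, so x has a successor.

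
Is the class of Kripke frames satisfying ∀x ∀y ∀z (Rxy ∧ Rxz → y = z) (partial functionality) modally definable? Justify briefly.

The condition is partial functionality. A defining modal formula is ◇r → □r.
Suppose ◇r→□r is valid. Take Rxy, Rxz and set V(r)={y}. Then ◇r at x, so □r at x, so r at z, i.e. z=y.

Yes, by ◇r → □r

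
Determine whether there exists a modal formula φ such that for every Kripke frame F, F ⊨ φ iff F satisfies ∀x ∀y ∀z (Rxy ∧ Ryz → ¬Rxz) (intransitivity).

If a class were modally definable it would be closed under surjective bounded morphisms (Goldblatt–Thomason).
The 5-cycle (worlds w0,w1,w2,w3,w4 with w0→w1→w2→w3→w4→w0) is intransitive. Mapping every world to a single reflexive point • is a surjective bounded morphism; the reflexive point is not intransitive (R••∧R•• but R••).
So no modal formula (or set of formulas) defines exactly the intransitive frames.

No — not modally definable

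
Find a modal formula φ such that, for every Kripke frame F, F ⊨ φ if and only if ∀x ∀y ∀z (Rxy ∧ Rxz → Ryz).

◇p → □◇p

A defining formula is ◇p → □◇p (the 5 axiom).
Suppose ◇p→□◇p is valid. Take Rxy, Rxz and set V(p)={y}. Then ◇p at x, so □◇p at x, so ◇p at z, so some w with Rzw has p; w=y, i.e. Rzy. By symmetry of the argument, Ryz.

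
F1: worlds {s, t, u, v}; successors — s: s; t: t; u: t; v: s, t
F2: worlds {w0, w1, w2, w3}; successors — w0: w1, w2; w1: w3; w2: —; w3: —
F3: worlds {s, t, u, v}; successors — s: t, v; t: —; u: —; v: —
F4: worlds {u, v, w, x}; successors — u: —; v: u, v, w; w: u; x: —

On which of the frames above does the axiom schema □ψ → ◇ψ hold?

F1

Frame correspondent (Sahlqvist): ∀x ∃y Rxy — i.e. seriality.
F1: holds.
F2: fails — world w2 has no successor.
F3: fails — world t has no successor.
F4: fails — world u has no successor.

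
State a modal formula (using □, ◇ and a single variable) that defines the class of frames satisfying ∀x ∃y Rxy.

□r → ◇r

A defining formula is □r → ◇r (the D axiom).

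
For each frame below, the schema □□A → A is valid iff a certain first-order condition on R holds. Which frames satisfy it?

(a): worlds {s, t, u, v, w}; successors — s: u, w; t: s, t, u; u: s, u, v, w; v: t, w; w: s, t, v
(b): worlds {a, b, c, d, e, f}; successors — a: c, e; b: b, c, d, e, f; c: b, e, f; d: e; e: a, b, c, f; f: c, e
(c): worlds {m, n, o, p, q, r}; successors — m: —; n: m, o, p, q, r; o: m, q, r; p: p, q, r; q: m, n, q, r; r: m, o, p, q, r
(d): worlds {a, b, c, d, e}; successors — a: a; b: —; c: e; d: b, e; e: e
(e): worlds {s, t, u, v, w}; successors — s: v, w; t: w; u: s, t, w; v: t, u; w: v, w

(a)

The schema corresponds to a generalized confluence (Geach) condition: ∀x ∃w (xR²w ∧ x = w).
(a): ✓.
(b): fails — at d but no w with dR²w and d=w.
(c): fails — at m but no w with mR²w and m=w.
(d): fails — at b but no w with bR²w and b=w.
(e): fails — at s but no w* with sR²w* and s=w*.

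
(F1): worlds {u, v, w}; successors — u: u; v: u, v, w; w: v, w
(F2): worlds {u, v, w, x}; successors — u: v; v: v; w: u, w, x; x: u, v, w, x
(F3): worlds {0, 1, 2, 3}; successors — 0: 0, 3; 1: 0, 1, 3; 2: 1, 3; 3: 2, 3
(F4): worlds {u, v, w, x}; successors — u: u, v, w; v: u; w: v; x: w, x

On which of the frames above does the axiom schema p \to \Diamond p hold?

(F1)

Frame correspondent (Sahlqvist): \forall x \exists w (x = w \wedge xRw) — i.e. a generalized confluence (Geach) condition.
(F1): satisfies the condition.
(F2): fails — at u but no t with u=t and uRt.
(F3): fails — at 2 but no w with 2=w and 2Rw.
(F4): fails — at v but no t with v=t and vRt.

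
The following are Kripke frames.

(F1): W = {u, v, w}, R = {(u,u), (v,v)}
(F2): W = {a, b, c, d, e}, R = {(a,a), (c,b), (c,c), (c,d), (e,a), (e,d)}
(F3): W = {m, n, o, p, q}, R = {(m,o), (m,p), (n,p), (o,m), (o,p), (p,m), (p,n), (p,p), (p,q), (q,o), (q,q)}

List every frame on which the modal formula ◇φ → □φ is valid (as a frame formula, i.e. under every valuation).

(F1)

This is the axiom for partial functionality; its first-order frame correspondent is ∀x ∀y ∀z (Rxy ∧ Rxz → y = z).
(F1): condition met.
(F2): fails — c sees both b and c.
(F3): fails — m sees both o and p.
Valid on: (F1).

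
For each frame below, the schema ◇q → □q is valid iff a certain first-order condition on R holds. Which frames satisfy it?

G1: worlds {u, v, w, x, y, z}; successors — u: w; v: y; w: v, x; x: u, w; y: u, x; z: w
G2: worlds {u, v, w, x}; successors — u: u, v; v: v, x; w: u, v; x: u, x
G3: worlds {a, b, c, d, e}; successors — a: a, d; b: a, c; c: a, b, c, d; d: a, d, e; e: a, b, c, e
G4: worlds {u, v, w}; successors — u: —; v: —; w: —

The schema corresponds to partial functionality: ∀x ∀y ∀z (Rxy ∧ Rxz → y = z).
G1: fails — w sees both v and x.
G2: fails — u sees both u and v.
G3: fails — a sees both a and d.
G4: ✓.

G4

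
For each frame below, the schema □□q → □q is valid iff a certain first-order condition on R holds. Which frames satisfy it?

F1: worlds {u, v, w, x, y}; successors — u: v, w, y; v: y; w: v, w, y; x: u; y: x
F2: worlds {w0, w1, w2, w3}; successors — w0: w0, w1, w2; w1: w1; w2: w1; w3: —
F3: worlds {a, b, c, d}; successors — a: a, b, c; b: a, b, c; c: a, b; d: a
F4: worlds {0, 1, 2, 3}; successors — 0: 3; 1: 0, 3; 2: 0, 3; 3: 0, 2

F2, F3

This is the axiom for density; its first-order frame correspondent is ∀x ∀y (Rxy → ∃z (Rxz ∧ Rzy)).
F1: fails — Ryx but no z with Ryz and Rzx.
F2: satisfies the condition.
F3: satisfies the condition.
F4: fails — R32 but no z with R3z and Rz2.
Valid on: F2, F3.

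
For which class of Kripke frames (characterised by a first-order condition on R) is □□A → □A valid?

Suppose □□A→□A is valid. Take Rxy and set V(A)={w : xR²w}. Then □□A at x, so □A at x, so A at y, i.e. ∃z(Rxz∧Rzy).
The converse is a direct semantic check.
Frame condition: ∀x ∀y (Rxy → ∃z (Rxz ∧ Rzy)).

density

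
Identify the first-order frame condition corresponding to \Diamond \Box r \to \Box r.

This is frame-equivalent to ◇r → □◇r (substitute ¬r for r and contrapose).
Suppose ◇r→□◇r is valid. Take Rxy, Rxz and set V(r)={y}. Then ◇r at x, so □◇r at x, so ◇r at z, so some w with Rzw has r; w=y, i.e. Rzy. By symmetry of the argument, Ryz.

the Euclidean property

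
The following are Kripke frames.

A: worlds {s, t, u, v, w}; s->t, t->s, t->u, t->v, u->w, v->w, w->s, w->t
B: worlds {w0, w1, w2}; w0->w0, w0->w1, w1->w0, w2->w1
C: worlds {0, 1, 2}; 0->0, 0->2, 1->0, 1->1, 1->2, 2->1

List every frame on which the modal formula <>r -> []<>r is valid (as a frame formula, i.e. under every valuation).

The schema corresponds to the Euclidean property: forall x forall y forall z (Rxy & Rxz -> Ryz).
A: fails — Rst and Rst but not Rtt.
B: fails — Rw0w1 and Rw0w1 but not Rw1w1.
C: fails — R02 and R00 but not R20.

none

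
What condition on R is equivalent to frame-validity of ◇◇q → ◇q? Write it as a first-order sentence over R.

This is a Sahlqvist (Geach-type) schema ◇^2□^0q → □^0◇^1q.
Minimal-valuation argument: fix x; take any y with xR^2y and any z with xR^0z. Set V(q) to the set of worlds R-reachable from y in exactly 0 steps. Then □^0q holds at y, so the antecedent holds at x; validity forces ◇^1q at z, giving a w with zR^1w and yR^0w.
First-order correspondent: ∀x ∀y (xR²y → ∃w (y = w ∧ xRw)).

∀x ∀y (xR²y → ∃w (y = w ∧ xRw))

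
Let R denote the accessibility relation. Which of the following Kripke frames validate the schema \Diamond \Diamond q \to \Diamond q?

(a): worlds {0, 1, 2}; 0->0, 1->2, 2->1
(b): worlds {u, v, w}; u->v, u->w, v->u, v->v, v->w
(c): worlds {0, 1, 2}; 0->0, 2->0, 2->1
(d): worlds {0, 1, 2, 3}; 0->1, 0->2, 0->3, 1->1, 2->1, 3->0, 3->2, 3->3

(c)

Frame correspondent (Sahlqvist): \forall x \forall y \forall z (Rxy \wedge Ryz \to Rxz) — i.e. transitivity.
(a): fails — R12 and R21 but not R11.
(b): fails — Ruv and Rvu but not Ruu.
(c): condition met.
(d): fails — R32 and R21 but not R31.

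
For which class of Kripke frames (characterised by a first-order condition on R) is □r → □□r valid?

Transitivity

This is the 4 axiom.
Its frame correspondent is transitivity — ∀x ∀y ∀z (Rxy ∧ Ryz → Rxz).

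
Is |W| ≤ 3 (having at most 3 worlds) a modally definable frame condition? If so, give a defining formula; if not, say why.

Any modally definable frame class is closed under disjoint unions.
Any modal formula valid on each of 4 disjoint one-world frames is valid on their disjoint union (validity is preserved under disjoint unions). Each one-world frame has |W|=1≤3, but the union has |W|=4.
Hence having at most 3 worlds is not modally definable.

No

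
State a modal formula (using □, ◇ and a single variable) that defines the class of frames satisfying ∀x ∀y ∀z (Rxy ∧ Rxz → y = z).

◇s → □s

The condition is partial functionality. The CD schema ◇s → □s defines it.
Suppose ◇s→□s is valid. Take Rxy, Rxz and set V(s)={y}. Then ◇s at x, so □s at x, so s at z, i.e. z=y.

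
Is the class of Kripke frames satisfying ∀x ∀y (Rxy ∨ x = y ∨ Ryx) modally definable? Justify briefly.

Not definable by any modal formula

Any modally definable frame class is closed under disjoint unions.
Take 3 disjoint single-world reflexive frames: each is trivially connected, but their disjoint union has 3 worlds with no edge between distinct components, so it is not connected.
So the class is not modally definable.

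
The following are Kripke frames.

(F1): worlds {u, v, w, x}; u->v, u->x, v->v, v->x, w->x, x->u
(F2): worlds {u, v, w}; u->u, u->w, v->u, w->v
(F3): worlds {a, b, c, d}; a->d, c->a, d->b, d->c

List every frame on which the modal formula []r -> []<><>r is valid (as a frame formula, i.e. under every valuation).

Frame correspondent (Sahlqvist): forall x forall z (xRz -> exists w (xRw & z R^2 w)) — i.e. a generalized confluence (Geach) condition.
(F1): satisfies the condition.
(F2): fails — wRv but no t with wRt and vR²t.
(F3): fails — aRd but no w with aRw and dR²w.
Valid on: (F1).

(F1)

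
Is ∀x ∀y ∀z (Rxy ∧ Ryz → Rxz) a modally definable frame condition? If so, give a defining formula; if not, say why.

This is a Sahlqvist condition; the 4 axiom □p → □□p defines it.
Suppose □p→□□p is valid. Take Rxy, Ryz and set V(p)={w : Rxw}. Then □p at x, so □□p at x, so □p at y, so p at z, i.e. Rxz.

Yes — defined by □p → □□p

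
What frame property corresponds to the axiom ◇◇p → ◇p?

transitivity

This is frame-equivalent to □p → □□p (substitute ¬p for p and contrapose).
Suppose □p→□□p is valid. Take Rxy, Ryz and set V(p)={w : Rxw}. Then □p at x, so □□p at x, so □p at y, so p at z, i.e. Rxz.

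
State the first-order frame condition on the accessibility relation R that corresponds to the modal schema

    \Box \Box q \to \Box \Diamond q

This is a Sahlqvist (Geach-type) schema ◇^0□^2q → □^1◇^1q.
Minimal-valuation argument: fix x; take any y with xR^0y and any z with xR^1z. Set V(q) to the set of worlds R-reachable from y in exactly 2 steps. Then □^2q holds at y, so the antecedent holds at x; validity forces ◇^1q at z, giving a w with zR^1w and yR^2w.
First-order correspondent: \forall x \forall z (xRz \to \exists w (x R^2 w \wedge zRw)).

\forall x \forall z (xRz \to \exists w (x R^2 w \wedge zRw))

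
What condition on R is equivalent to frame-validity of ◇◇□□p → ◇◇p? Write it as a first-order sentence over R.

This is a Sahlqvist (Geach-type) schema ◇^2□^2p → □^0◇^2p.
Minimal-valuation argument: fix x; take any y with xR^2y and any z with xR^0z. Set V(p) to the set of worlds R-reachable from y in exactly 2 steps. Then □^2p holds at y, so the antecedent holds at x; validity forces ◇^2p at z, giving a w with zR^2w and yR^2w.
First-order correspondent: ∀x ∀y (xR²y → ∃w (yR²w ∧ xR²w)).

∀x ∀y (xR²y → ∃w (yR²w ∧ xR²w))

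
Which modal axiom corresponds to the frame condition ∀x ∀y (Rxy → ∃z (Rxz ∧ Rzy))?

□□r → □r

A defining formula is □□r → □r (the C4 axiom).
Suppose □□r→□r is valid. Take Rxy and set V(r)={w : xR²w}. Then □□r at x, so □r at x, so r at y, i.e. ∃z(Rxz∧Rzy).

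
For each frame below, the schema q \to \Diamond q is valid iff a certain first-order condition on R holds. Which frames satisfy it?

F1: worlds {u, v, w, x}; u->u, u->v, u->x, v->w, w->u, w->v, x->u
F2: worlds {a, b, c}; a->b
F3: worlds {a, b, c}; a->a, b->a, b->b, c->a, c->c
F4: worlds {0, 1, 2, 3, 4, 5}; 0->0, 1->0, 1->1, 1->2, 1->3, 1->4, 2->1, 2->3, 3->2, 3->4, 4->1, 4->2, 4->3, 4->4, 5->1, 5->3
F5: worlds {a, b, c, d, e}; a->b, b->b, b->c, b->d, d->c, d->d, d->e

F3

The schema corresponds to reflexivity: \forall x Rxx.
F1: fails — world v does not see itself.
F2: fails — world a does not see itself.
F3: ✓.
F4: fails — world 2 does not see itself.
F5: fails — world a does not see itself.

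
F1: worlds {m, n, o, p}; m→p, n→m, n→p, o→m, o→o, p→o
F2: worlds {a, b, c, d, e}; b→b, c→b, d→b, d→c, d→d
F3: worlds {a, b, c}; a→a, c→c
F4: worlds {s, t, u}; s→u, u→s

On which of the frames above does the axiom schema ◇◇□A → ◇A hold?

F2, F3, F4

Frame correspondent (Sahlqvist): ∀x ∀y (xR²y → ∃w (yRw ∧ xRw)) — i.e. a generalized confluence (Geach) condition.
F1: fails — mR²o but no w with oRw and mRw.
F2: condition met.
F3: condition met.
F4: condition met.
Valid on: F2, F3, F4.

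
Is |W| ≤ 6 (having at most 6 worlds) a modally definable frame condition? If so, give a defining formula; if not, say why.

Any modally definable frame class is closed under disjoint unions.
Any modal formula valid on each of 7 disjoint one-world frames is valid on their disjoint union (validity is preserved under disjoint unions). Each one-world frame has |W|=1≤6, but the union has |W|=7.
So no modal formula (or set of formulas) defines exactly the |W|≤6 frames.

No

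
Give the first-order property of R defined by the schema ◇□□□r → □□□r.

This is a Sahlqvist (Geach-type) schema ◇^1□^3r → □^3◇^0r.
Minimal-valuation argument: fix x; take any y with xR^1y and any z with xR^3z. Set V(r) to the set of worlds R-reachable from y in exactly 3 steps. Then □^3r holds at y, so the antecedent holds at x; validity forces ◇^0r at z, giving a w with zR^0w and yR^3w.
First-order correspondent: ∀x ∀y ∀z ((xRy ∧ xR³z) → ∃w (yR³w ∧ z = w)).

∀x ∀y ∀z ((xRy ∧ xR³z) → ∃w (yR³w ∧ z = w))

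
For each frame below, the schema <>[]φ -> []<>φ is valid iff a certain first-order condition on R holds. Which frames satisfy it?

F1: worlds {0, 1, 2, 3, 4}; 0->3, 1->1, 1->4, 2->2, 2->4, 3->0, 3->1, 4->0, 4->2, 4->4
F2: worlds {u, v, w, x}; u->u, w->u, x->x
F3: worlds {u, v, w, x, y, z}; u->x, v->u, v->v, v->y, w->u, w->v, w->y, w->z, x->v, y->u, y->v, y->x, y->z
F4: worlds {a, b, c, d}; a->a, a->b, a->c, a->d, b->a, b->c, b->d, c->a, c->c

F2

This is the axiom for convergence; its first-order frame correspondent is forall x forall y forall z (Rxy & Rxz -> exists w (Ryw & Rzw)).
F1: fails — R31 and R30 but 1 and 0 have no common successor.
F2: ✓.
F3: fails — Rvv and Rvu but v and u have no common successor.
F4: fails — Rab and Rad but b and d have no common successor.
Valid on: F2.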